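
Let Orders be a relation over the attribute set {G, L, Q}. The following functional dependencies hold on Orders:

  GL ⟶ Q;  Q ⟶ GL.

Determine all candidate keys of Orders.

(Q); (G, L)

{Q}⁺: Q→GL adds G, L → {G, L, Q}.
{G, L}⁺: GL→Q adds Q → {G, L, Q}. Minimal: {L}⁺ = {L}; {G}⁺ = {G} — none reach the full schema.
Any other superkey contains one of these as a subset, so there are no further candidate keys.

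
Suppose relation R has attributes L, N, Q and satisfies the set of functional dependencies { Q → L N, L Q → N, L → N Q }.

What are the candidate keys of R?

{L}; {Q}

{L}⁺: L→NQ adds N, Q → {L, N, Q}.
{Q}⁺: Q→LN adds L, N → {L, N, Q}.
Any other superkey contains one of these as a subset, so there are no further candidate keys.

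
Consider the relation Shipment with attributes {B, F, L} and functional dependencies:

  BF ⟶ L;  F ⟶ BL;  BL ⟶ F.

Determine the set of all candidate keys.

{F}⁺: F→BL adds B, L → {B, F, L}.
{B, L}⁺: BL→F adds F → {B, F, L}. Minimal: {L}⁺ = {L}; {B}⁺ = {B} — none reach the full schema.

{F}; {B, L}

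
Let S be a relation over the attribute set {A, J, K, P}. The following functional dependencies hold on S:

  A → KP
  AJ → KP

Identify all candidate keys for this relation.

Attributes A, J never appear on any right-hand side, so every candidate key must contain {A, J}.
{A, J}⁺ = {A, J, K, P}, which is all of the schema, so {A, J} is the only candidate key.

{A, J}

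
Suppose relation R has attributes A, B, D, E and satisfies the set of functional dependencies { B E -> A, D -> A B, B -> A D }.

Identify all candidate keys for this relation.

Attribute E never appears on the right-hand side of any dependency, so E must belong to every candidate key.
{E}⁺ = {E}, which is not all of the schema, so we must add further attributes.
{B, E}⁺: BE→A adds A; B→AD adds D → {A, B, D, E}.
{D, E}⁺: D→AB adds A, B → {A, B, D, E}.
Any other superkey contains one of these as a subset, so there are no further candidate keys.

{B, E}, {D, E}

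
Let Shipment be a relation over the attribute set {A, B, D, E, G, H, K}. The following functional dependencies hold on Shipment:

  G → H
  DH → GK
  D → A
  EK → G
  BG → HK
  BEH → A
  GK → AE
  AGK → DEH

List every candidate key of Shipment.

{B, G}, {B, D, H}, {B, E, K}

Attribute B never appears on the right-hand side of any dependency, so B must belong to every candidate key.
{B}⁺ = {B}, which is not all of the schema, so we must add further attributes.
{B, G}⁺: G→H adds H; BG→HK adds K; GK→AE adds A, E; AGK→DEH adds D → {A, B, D, E, G, H, K}. Minimal: {G}⁺ = {G, H}; {B}⁺ = {B} — none reach the full schema.
{B, D, H}⁺: DH→GK adds G, K; D→A adds A; GK→AE adds E → {A, B, D, E, G, H, K}. Minimal: {D, H}⁺ = {A, D, E, G, H, K}; {B, H}⁺ = {B, H}; {B, D}⁺ = {A, B, D} — none reach the full schema.
{B, E, K}⁺: EK→G adds G; BG→HK adds H; BEH→A adds A; AGK→DEH adds D → {A, B, D, E, G, H, K}. Minimal: {E, K}⁺ = {A, D, E, G, H, K}; {B, K}⁺ = {B, K}; {B, E}⁺ = {B, E} — none reach the full schema.
Any other superkey contains one of these as a subset, so there are no further candidate keys.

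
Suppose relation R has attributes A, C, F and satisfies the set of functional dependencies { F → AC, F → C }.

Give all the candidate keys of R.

{F}

Attribute F never appears on the right-hand side of any dependency, so F must belong to every candidate key.
{F}⁺ = {A, C, F}, which is all of the schema, so {F} is the only candidate key.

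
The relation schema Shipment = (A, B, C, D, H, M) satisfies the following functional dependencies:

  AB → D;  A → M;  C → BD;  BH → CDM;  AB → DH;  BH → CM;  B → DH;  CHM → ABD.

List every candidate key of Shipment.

{B}, {C}

{B}⁺: B→DH adds D, H; BH→CDM adds C, M; CHM→ABD adds A → {A, B, C, D, H, M}.
{C}⁺: C→BD adds B, D; B→DH adds H; BH→CDM adds M; CHM→ABD adds A → {A, B, C, D, H, M}.
Any other superkey contains one of these as a subset, so there are no further candidate keys.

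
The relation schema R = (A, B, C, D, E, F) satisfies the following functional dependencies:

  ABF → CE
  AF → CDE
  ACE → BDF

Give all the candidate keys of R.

Attribute A never appears on the right-hand side of any dependency, so A must belong to every candidate key.
{A}⁺ = {A}, which is not all of the schema, so we must add further attributes.
{A, F}⁺: AF→CDE adds C, D, E; ACE→BDF adds B → {A, B, C, D, E, F}. Minimal: {F}⁺ = {F}; {A}⁺ = {A} — none reach the full schema.
{A, C, E}⁺: ACE→BDF adds B, D, F → {A, B, C, D, E, F}. Minimal: {C, E}⁺ = {C, E}; {A, E}⁺ = {A, E}; {A, C}⁺ = {A, C} — none reach the full schema.

AF, ACE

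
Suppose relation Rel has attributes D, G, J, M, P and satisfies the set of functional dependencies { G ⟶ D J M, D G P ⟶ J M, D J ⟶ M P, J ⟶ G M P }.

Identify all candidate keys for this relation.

{G}; {J}

{G}⁺: G→DJM adds D, J, M; DJ→MP adds P → {D, G, J, M, P}.
{J}⁺: J→GMP adds G, M, P; G→DJM adds D → {D, G, J, M, P}.
Any other superkey contains one of these as a subset, so there are no further candidate keys.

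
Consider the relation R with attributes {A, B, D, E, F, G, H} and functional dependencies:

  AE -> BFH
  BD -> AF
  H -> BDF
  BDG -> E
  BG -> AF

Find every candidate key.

Attribute G never appears on the right-hand side of any dependency, so G must belong to every candidate key.
{G}⁺ = {G}, which is not all of the schema, so we must add further attributes.
{G, H}⁺: H→BDF adds B, D, F; BDG→E adds E; BG→AF adds A → {A, B, D, E, F, G, H}. Minimal: {H}⁺ = {A, B, D, F, H}; {G}⁺ = {G} — none reach the full schema.
{A, E, G}⁺: AE→BFH adds B, F, H; H→BDF adds D → {A, B, D, E, F, G, H}. Minimal: {E, G}⁺ = {E, G}; {A, G}⁺ = {A, G}; {A, E}⁺ = {A, B, D, E, F, H} — none reach the full schema.
{B, D, G}⁺: BD→AF adds A, F; BDG→E adds E; AE→BFH adds H → {A, B, D, E, F, G, H}. Minimal: {D, G}⁺ = {D, G}; {B, G}⁺ = {A, B, F, G}; {B, D}⁺ = {A, B, D, F} — none reach the full schema.
{B, E, G}⁺: BG→AF adds A, F; AE→BFH adds H; H→BDF adds D → {A, B, D, E, F, G, H}. Minimal: {E, G}⁺ = {E, G}; {B, G}⁺ = {A, B, F, G}; {B, E}⁺ = {B, E} — none reach the full schema.
Any other superkey contains one of these as a subset, so there are no further candidate keys.

GH, AEG, BDG, BEG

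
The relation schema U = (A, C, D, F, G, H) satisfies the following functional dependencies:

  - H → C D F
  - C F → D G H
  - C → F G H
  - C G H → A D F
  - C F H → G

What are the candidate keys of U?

{C}, {H}

{C}⁺: C→FGH adds F, G, H; CGH→ADF adds A, D → {A, C, D, F, G, H}.
{H}⁺: H→CDF adds C, D, F; CF→DGH adds G; CGH→ADF adds A → {A, C, D, F, G, H}.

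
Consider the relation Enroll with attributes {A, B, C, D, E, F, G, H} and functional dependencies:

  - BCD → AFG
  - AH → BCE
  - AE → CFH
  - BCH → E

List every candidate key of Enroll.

{A, D, E}, {A, D, H}, {B, C, D, E}, {B, C, D, H}

Attribute D never appears on the right-hand side of any dependency, so D must belong to every candidate key.
{D}⁺ = {D}, which is not all of the schema, so we must add further attributes.
{A, D, E}⁺: AE→CFH adds C, F, H; AH→BCE adds B; BCD→AFG adds G → {A, B, C, D, E, F, G, H}.
{A, D, H}⁺: AH→BCE adds B, C, E; AE→CFH adds F; BCD→AFG adds G → {A, B, C, D, E, F, G, H}.
{B, C, D, E}⁺: BCD→AFG adds A, F, G; AE→CFH adds H → {A, B, C, D, E, F, G, H}.
{B, C, D, H}⁺: BCD→AFG adds A, F, G; AH→BCE adds E → {A, B, C, D, E, F, G, H}.
Any other superkey contains one of these as a subset, so there are no further candidate keys.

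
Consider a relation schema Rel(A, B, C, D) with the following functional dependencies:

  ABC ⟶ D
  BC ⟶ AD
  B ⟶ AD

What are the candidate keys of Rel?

{B, C}⁺: BC→AD adds A, D → {A, B, C, D}. Minimal: {C}⁺ = {C}; {B}⁺ = {A, B, D} — none reach the full schema.
No other minimal superkey exists.

{B, C}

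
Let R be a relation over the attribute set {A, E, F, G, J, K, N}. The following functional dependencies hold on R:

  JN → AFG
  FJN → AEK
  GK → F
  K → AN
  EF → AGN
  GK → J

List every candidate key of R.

{G, K}; {J, K}; {J, N}; {E, F, J}; {E, F, K}

{G, K}⁺: GK→F adds F; K→AN adds A, N; GK→J adds J; FJN→AEK adds E → {A, E, F, G, J, K, N}. Minimal: {K}⁺ = {A, K, N}; {G}⁺ = {G} — none reach the full schema.
{J, K}⁺: K→AN adds A, N; JN→AFG adds F, G; FJN→AEK adds E → {A, E, F, G, J, K, N}. Minimal: {K}⁺ = {A, K, N}; {J}⁺ = {J} — none reach the full schema.
{J, N}⁺: JN→AFG adds A, F, G; FJN→AEK adds E, K → {A, E, F, G, J, K, N}. Minimal: {N}⁺ = {N}; {J}⁺ = {J} — none reach the full schema.
{E, F, J}⁺: EF→AGN adds A, G, N; FJN→AEK adds K → {A, E, F, G, J, K, N}. Minimal: {F, J}⁺ = {F, J}; {E, J}⁺ = {E, J}; {E, F}⁺ = {A, E, F, G, N} — none reach the full schema.
{E, F, K}⁺: K→AN adds A, N; EF→AGN adds G; GK→J adds J → {A, E, F, G, J, K, N}. Minimal: {F, K}⁺ = {A, F, K, N}; {E, K}⁺ = {A, E, K, N}; {E, F}⁺ = {A, E, F, G, N} — none reach the full schema.
Any other superkey contains one of these as a subset, so there are no further candidate keys.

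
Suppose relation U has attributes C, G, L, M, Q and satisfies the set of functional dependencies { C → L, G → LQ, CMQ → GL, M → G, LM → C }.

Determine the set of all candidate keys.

M

Attribute M never appears on the right-hand side of any dependency, so M must belong to every candidate key.
{M}⁺ = {C, G, L, M, Q}, which is all of the schema, so {M} is the only candidate key.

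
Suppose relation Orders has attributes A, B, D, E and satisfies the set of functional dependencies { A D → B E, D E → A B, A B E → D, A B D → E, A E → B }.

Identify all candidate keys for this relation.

{A, D}⁺: AD→BE adds B, E → {A, B, D, E}. Minimal: {D}⁺ = {D}; {A}⁺ = {A} — none reach the full schema.
{A, E}⁺: AE→B adds B; ABE→D adds D → {A, B, D, E}. Minimal: {E}⁺ = {E}; {A}⁺ = {A} — none reach the full schema.
{D, E}⁺: DE→AB adds A, B → {A, B, D, E}. Minimal: {E}⁺ = {E}; {D}⁺ = {D} — none reach the full schema.
Any other superkey contains one of these as a subset, so there are no further candidate keys.

(A, D); (A, E); (D, E)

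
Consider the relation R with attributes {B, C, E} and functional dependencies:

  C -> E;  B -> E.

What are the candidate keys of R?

{B, C}⁺: C→E adds E → {B, C, E}. Minimal: {C}⁺ = {C, E}; {B}⁺ = {B, E} — none reach the full schema.
No other minimal superkey exists.

(B, C)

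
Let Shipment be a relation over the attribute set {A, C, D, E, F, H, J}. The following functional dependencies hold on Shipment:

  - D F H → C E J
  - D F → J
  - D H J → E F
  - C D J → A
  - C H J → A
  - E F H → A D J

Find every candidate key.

DFH; DHJ; EFH

Attribute H never appears on the right-hand side of any dependency, so H must belong to every candidate key.
{H}⁺ = {H}, which is not all of the schema, so we must add further attributes.
{D, F, H}⁺: DFH→CEJ adds C, E, J; CDJ→A adds A → {A, C, D, E, F, H, J}. Minimal: {F, H}⁺ = {F, H}; {D, H}⁺ = {D, H}; {D, F}⁺ = {D, F, J} — none reach the full schema.
{D, H, J}⁺: DHJ→EF adds E, F; EFH→ADJ adds A; DFH→CEJ adds C → {A, C, D, E, F, H, J}. Minimal: {H, J}⁺ = {H, J}; {D, J}⁺ = {D, J}; {D, H}⁺ = {D, H} — none reach the full schema.
{E, F, H}⁺: EFH→ADJ adds A, D, J; DFH→CEJ adds C → {A, C, D, E, F, H, J}. Minimal: {F, H}⁺ = {F, H}; {E, H}⁺ = {E, H}; {E, F}⁺ = {E, F} — none reach the full schema.
Any other superkey contains one of these as a subset, so there are no further candidate keys.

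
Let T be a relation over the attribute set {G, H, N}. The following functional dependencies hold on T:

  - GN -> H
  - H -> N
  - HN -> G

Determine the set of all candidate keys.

{H}, {G, N}

{H}⁺: H→N adds N; HN→G adds G → {G, H, N}.
{G, N}⁺: GN→H adds H → {G, H, N}. Minimal: {N}⁺ = {N}; {G}⁺ = {G} — none reach the full schema.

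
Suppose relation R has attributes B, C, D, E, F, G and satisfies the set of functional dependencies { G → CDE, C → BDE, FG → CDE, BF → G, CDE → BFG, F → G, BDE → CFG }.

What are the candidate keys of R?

(C), (F), (G), (B, D, E)

{C}⁺: C→BDE adds B, D, E; CDE→BFG adds F, G → {B, C, D, E, F, G}.
{F}⁺: F→G adds G; G→CDE adds C, D, E; C→BDE adds B → {B, C, D, E, F, G}.
{G}⁺: G→CDE adds C, D, E; C→BDE adds B; CDE→BFG adds F → {B, C, D, E, F, G}.
{B, D, E}⁺: BDE→CFG adds C, F, G → {B, C, D, E, F, G}. Minimal: {D, E}⁺ = {D, E}; {B, E}⁺ = {B, E}; {B, D}⁺ = {B, D} — none reach the full schema.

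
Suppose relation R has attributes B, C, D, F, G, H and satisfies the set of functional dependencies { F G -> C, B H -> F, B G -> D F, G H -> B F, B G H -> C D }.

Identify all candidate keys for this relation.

Attributes G, H never appear on any right-hand side, so every candidate key must contain {G, H}.
{G, H}⁺ = {B, C, D, F, G, H}, which is all of the schema, so {G, H} is the only candidate key.

(G, H)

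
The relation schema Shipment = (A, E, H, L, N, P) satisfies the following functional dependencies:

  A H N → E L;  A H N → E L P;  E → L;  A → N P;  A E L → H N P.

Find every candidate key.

Attribute A never appears on the right-hand side of any dependency, so A must belong to every candidate key.
{A}⁺ = {A, N, P}, which is not all of the schema, so we must add further attributes.
{A, E}⁺: E→L adds L; A→NP adds N, P; AEL→HNP adds H → {A, E, H, L, N, P}. Minimal: {E}⁺ = {E, L}; {A}⁺ = {A, N, P} — none reach the full schema.
{A, H}⁺: A→NP adds N, P; AHN→EL adds E, L → {A, E, H, L, N, P}. Minimal: {H}⁺ = {H}; {A}⁺ = {A, N, P} — none reach the full schema.

{A, E}; {A, H}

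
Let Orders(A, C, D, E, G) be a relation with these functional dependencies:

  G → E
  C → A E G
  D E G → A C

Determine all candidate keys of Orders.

{C, D}, {D, G}

Attribute D never appears on the right-hand side of any dependency, so D must belong to every candidate key.
{D}⁺ = {D}, which is not all of the schema, so we must add further attributes.
{C, D}⁺: C→AEG adds A, E, G → {A, C, D, E, G}. Minimal: {D}⁺ = {D}; {C}⁺ = {A, C, E, G} — none reach the full schema.
{D, G}⁺: G→E adds E; DEG→AC adds A, C → {A, C, D, E, G}. Minimal: {G}⁺ = {E, G}; {D}⁺ = {D} — none reach the full schema.
Any other superkey contains one of these as a subset, so there are no further candidate keys.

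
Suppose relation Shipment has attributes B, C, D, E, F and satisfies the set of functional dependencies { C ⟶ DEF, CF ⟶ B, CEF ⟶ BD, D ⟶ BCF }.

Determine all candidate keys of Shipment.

{C}, {D}

{C}⁺: C→DEF adds D, E, F; CF→B adds B → {B, C, D, E, F}.
{D}⁺: D→BCF adds B, C, F; C→DEF adds E → {B, C, D, E, F}.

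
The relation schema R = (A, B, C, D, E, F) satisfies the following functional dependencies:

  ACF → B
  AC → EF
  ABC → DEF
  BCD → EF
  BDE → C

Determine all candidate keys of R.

Attribute A never appears on the right-hand side of any dependency, so A must belong to every candidate key.
{A}⁺ = {A}, which is not all of the schema, so we must add further attributes.
{A, C}⁺: AC→EF adds E, F; ACF→B adds B; ABC→DEF adds D → {A, B, C, D, E, F}. Minimal: {C}⁺ = {C}; {A}⁺ = {A} — none reach the full schema.
{A, B, D, E}⁺: BDE→C adds C; AC→EF adds F → {A, B, C, D, E, F}. Minimal: {B, D, E}⁺ = {B, C, D, E, F}; {A, D, E}⁺ = {A, D, E}; {A, B, E}⁺ = {A, B, E}; … — none reach the full schema.
Any other superkey contains one of these as a subset, so there are no further candidate keys.

{A, C}; {A, B, D, E}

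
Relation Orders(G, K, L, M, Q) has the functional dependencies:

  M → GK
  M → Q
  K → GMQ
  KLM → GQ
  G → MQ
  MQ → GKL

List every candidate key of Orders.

{G}⁺: G→MQ adds M, Q; MQ→GKL adds K, L → {G, K, L, M, Q}.
{K}⁺: K→GMQ adds G, M, Q; MQ→GKL adds L → {G, K, L, M, Q}.
{M}⁺: M→GK adds G, K; M→Q adds Q; MQ→GKL adds L → {G, K, L, M, Q}.

G, K, M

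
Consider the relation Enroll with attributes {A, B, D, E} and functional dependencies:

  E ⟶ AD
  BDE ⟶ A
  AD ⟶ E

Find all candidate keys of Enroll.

BE, ABD

Attribute B never appears on the right-hand side of any dependency, so B must belong to every candidate key.
{B}⁺ = {B}, which is not all of the schema, so we must add further attributes.
{B, E}⁺: E→AD adds A, D → {A, B, D, E}. Minimal: {E}⁺ = {A, D, E}; {B}⁺ = {B} — none reach the full schema.
{A, B, D}⁺: AD→E adds E → {A, B, D, E}. Minimal: {B, D}⁺ = {B, D}; {A, D}⁺ = {A, D, E}; {A, B}⁺ = {A, B} — none reach the full schema.
Any other superkey contains one of these as a subset, so there are no further candidate keys.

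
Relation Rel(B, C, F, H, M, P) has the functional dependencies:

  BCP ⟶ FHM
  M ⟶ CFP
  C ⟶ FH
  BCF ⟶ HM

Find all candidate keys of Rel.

Attribute B never appears on the right-hand side of any dependency, so B must belong to every candidate key.
{B}⁺ = {B}, which is not all of the schema, so we must add further attributes.
{B, C}⁺: C→FH adds F, H; BCF→HM adds M; M→CFP adds P → {B, C, F, H, M, P}. Minimal: {C}⁺ = {C, F, H}; {B}⁺ = {B} — none reach the full schema.
{B, M}⁺: M→CFP adds C, F, P; C→FH adds H → {B, C, F, H, M, P}. Minimal: {M}⁺ = {C, F, H, M, P}; {B}⁺ = {B} — none reach the full schema.

{B, C}, {B, M}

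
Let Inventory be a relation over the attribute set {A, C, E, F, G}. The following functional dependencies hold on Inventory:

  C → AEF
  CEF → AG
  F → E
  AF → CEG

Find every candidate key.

{C}, {A, F}

{C}⁺: C→AEF adds A, E, F; CEF→AG adds G → {A, C, E, F, G}.
{A, F}⁺: F→E adds E; AF→CEG adds C, G → {A, C, E, F, G}.
Any other superkey contains one of these as a subset, so there are no further candidate keys.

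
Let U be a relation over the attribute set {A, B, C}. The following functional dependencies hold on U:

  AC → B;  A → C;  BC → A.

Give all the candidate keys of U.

A, BC

{A}⁺: A→C adds C; AC→B adds B → {A, B, C}.
{B, C}⁺: BC→A adds A → {A, B, C}.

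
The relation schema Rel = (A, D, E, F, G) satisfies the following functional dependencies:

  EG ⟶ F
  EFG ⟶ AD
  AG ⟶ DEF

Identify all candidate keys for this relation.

(A, G), (E, G)

Attribute G never appears on the right-hand side of any dependency, so G must belong to every candidate key.
{G}⁺ = {G}, which is not all of the schema, so we must add further attributes.
{A, G}⁺: AG→DEF adds D, E, F → {A, D, E, F, G}. Minimal: {G}⁺ = {G}; {A}⁺ = {A} — none reach the full schema.
{E, G}⁺: EG→F adds F; EFG→AD adds A, D → {A, D, E, F, G}. Minimal: {G}⁺ = {G}; {E}⁺ = {E} — none reach the full schema.
Any other superkey contains one of these as a subset, so there are no further candidate keys.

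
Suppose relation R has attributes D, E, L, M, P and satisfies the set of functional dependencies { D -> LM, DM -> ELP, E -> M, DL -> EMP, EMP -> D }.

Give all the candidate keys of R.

D, EP

{D}⁺: D→LM adds L, M; DM→ELP adds E, P → {D, E, L, M, P}.
{E, P}⁺: E→M adds M; EMP→D adds D; D→LM adds L → {D, E, L, M, P}. Minimal: {P}⁺ = {P}; {E}⁺ = {E, M} — none reach the full schema.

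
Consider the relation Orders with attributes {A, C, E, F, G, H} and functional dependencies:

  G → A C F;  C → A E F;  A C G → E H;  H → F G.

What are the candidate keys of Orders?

{G}⁺: G→ACF adds A, C, F; C→AEF adds E; ACG→EH adds H → {A, C, E, F, G, H}.
{H}⁺: H→FG adds F, G; G→ACF adds A, C; C→AEF adds E → {A, C, E, F, G, H}.
Any other superkey contains one of these as a subset, so there are no further candidate keys.

{G}, {H}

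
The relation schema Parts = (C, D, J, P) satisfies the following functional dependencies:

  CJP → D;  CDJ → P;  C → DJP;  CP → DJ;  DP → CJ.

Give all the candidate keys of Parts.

C; DP

{C}⁺: C→DJP adds D, J, P → {C, D, J, P}.
{D, P}⁺: DP→CJ adds C, J → {C, D, J, P}. Minimal: {P}⁺ = {P}; {D}⁺ = {D} — none reach the full schema.
Any other superkey contains one of these as a subset, so there are no further candidate keys.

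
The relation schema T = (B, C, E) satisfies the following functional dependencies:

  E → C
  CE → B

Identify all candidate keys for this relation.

{E}⁺: E→C adds C; CE→B adds B → {B, C, E}.

{E}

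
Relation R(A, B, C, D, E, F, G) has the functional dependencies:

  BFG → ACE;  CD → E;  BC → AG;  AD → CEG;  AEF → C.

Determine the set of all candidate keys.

(A, B, D, F), (B, C, D, F), (B, D, F, G)

Attributes B, D, F never appear on any right-hand side, so every candidate key must contain {B, D, F}.
{B, D, F}⁺ = {B, D, F}, which is not all of the schema, so we must add further attributes.
{A, B, D, F}⁺: AD→CEG adds C, E, G → {A, B, C, D, E, F, G}. Minimal: {B, D, F}⁺ = {B, D, F}; {A, D, F}⁺ = {A, C, D, E, F, G}; {A, B, F}⁺ = {A, B, F}; … — none reach the full schema.
{B, C, D, F}⁺: CD→E adds E; BC→AG adds A, G → {A, B, C, D, E, F, G}. Minimal: {C, D, F}⁺ = {C, D, E, F}; {B, D, F}⁺ = {B, D, F}; {B, C, F}⁺ = {A, B, C, E, F, G}; … — none reach the full schema.
{B, D, F, G}⁺: BFG→ACE adds A, C, E → {A, B, C, D, E, F, G}. Minimal: {D, F, G}⁺ = {D, F, G}; {B, F, G}⁺ = {A, B, C, E, F, G}; {B, D, G}⁺ = {B, D, G}; … — none reach the full schema.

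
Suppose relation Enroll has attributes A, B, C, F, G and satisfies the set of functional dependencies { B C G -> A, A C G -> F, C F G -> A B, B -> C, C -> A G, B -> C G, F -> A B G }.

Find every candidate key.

{B}⁺: B→C adds C; C→AG adds A, G; ACG→F adds F → {A, B, C, F, G}.
{C}⁺: C→AG adds A, G; ACG→F adds F; CFG→AB adds B → {A, B, C, F, G}.
{F}⁺: F→ABG adds A, B, G; B→C adds C → {A, B, C, F, G}.
Any other superkey contains one of these as a subset, so there are no further candidate keys.

B, C, F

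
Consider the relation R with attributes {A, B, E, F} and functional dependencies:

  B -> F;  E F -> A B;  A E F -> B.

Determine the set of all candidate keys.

BE, EF

Attribute E never appears on the right-hand side of any dependency, so E must belong to every candidate key.
{E}⁺ = {E}, which is not all of the schema, so we must add further attributes.
{B, E}⁺: B→F adds F; EF→AB adds A → {A, B, E, F}. Minimal: {E}⁺ = {E}; {B}⁺ = {B, F} — none reach the full schema.
{E, F}⁺: EF→AB adds A, B → {A, B, E, F}. Minimal: {F}⁺ = {F}; {E}⁺ = {E} — none reach the full schema.
Any other superkey contains one of these as a subset, so there are no further candidate keys.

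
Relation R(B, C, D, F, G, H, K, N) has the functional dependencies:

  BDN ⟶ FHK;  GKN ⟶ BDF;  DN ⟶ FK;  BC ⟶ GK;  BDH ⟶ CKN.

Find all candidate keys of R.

{B, C, N}, {B, D, H}, {B, D, N}, {D, G, N}, {G, K, N}

{B, C, N}⁺: BC→GK adds G, K; GKN→BDF adds D, F; BDN→FHK adds H → {B, C, D, F, G, H, K, N}.
{B, D, H}⁺: BDH→CKN adds C, K, N; BDN→FHK adds F; BC→GK adds G → {B, C, D, F, G, H, K, N}.
{B, D, N}⁺: BDN→FHK adds F, H, K; BDH→CKN adds C; BC→GK adds G → {B, C, D, F, G, H, K, N}.
{D, G, N}⁺: DN→FK adds F, K; GKN→BDF adds B; BDN→FHK adds H; BDH→CKN adds C → {B, C, D, F, G, H, K, N}.
{G, K, N}⁺: GKN→BDF adds B, D, F; BDN→FHK adds H; BDH→CKN adds C → {B, C, D, F, G, H, K, N}.
Any other superkey contains one of these as a subset, so there are no further candidate keys.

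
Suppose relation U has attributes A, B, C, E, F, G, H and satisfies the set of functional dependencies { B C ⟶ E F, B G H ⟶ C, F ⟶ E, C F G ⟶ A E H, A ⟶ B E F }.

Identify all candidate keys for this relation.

ACG; AGH; BCG; BGH; CFG

{A, C, G}⁺: A→BEF adds B, E, F; CFG→AEH adds H → {A, B, C, E, F, G, H}. Minimal: {C, G}⁺ = {C, G}; {A, G}⁺ = {A, B, E, F, G}; {A, C}⁺ = {A, B, C, E, F} — none reach the full schema.
{A, G, H}⁺: A→BEF adds B, E, F; BGH→C adds C → {A, B, C, E, F, G, H}. Minimal: {G, H}⁺ = {G, H}; {A, H}⁺ = {A, B, E, F, H}; {A, G}⁺ = {A, B, E, F, G} — none reach the full schema.
{B, C, G}⁺: BC→EF adds E, F; CFG→AEH adds A, H → {A, B, C, E, F, G, H}. Minimal: {C, G}⁺ = {C, G}; {B, G}⁺ = {B, G}; {B, C}⁺ = {B, C, E, F} — none reach the full schema.
{B, G, H}⁺: BGH→C adds C; BC→EF adds E, F; CFG→AEH adds A → {A, B, C, E, F, G, H}. Minimal: {G, H}⁺ = {G, H}; {B, H}⁺ = {B, H}; {B, G}⁺ = {B, G} — none reach the full schema.
{C, F, G}⁺: F→E adds E; CFG→AEH adds A, H; A→BEF adds B → {A, B, C, E, F, G, H}. Minimal: {F, G}⁺ = {E, F, G}; {C, G}⁺ = {C, G}; {C, F}⁺ = {C, E, F} — none reach the full schema.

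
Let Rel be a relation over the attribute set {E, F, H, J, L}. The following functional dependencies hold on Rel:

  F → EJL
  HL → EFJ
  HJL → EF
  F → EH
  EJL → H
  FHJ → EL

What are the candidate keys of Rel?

(F); (H, L); (E, J, L)

{F}⁺: F→EJL adds E, J, L; F→EH adds H → {E, F, H, J, L}.
{H, L}⁺: HL→EFJ adds E, F, J → {E, F, H, J, L}. Minimal: {L}⁺ = {L}; {H}⁺ = {H} — none reach the full schema.
{E, J, L}⁺: EJL→H adds H; HL→EFJ adds F → {E, F, H, J, L}. Minimal: {J, L}⁺ = {J, L}; {E, L}⁺ = {E, L}; {E, J}⁺ = {E, J} — none reach the full schema.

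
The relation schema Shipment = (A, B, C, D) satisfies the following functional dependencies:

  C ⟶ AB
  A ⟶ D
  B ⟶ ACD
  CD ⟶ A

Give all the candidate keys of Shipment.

{B}⁺: B→ACD adds A, C, D → {A, B, C, D}.
{C}⁺: C→AB adds A, B; A→D adds D → {A, B, C, D}.

{B}; {C}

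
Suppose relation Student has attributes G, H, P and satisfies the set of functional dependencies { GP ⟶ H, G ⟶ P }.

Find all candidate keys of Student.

Attribute G never appears on the right-hand side of any dependency, so G must belong to every candidate key.
{G}⁺ = {G, H, P}, which is all of the schema, so {G} is the only candidate key.

{G}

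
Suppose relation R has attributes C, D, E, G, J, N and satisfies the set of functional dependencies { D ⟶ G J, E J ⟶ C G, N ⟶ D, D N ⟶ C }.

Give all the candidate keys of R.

Attributes E, N never appear on any right-hand side, so every candidate key must contain {E, N}.
{E, N}⁺ = {C, D, E, G, J, N}, which is all of the schema, so {E, N} is the only candidate key.

EN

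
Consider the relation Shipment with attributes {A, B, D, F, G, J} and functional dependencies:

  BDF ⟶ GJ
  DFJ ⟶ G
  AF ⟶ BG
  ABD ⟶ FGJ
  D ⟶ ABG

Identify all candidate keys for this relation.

{D}

Attribute D never appears on the right-hand side of any dependency, so D must belong to every candidate key.
{D}⁺ = {A, B, D, F, G, J}, which is all of the schema, so {D} is the only candidate key.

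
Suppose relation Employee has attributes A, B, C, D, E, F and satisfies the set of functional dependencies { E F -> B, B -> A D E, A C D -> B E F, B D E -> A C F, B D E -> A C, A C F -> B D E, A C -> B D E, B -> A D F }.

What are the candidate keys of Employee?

{B}⁺: B→ADE adds A, D, E; BDE→ACF adds C, F → {A, B, C, D, E, F}.
{A, C}⁺: AC→BDE adds B, D, E; B→ADF adds F → {A, B, C, D, E, F}. Minimal: {C}⁺ = {C}; {A}⁺ = {A} — none reach the full schema.
{E, F}⁺: EF→B adds B; B→ADE adds A, D; BDE→ACF adds C → {A, B, C, D, E, F}. Minimal: {F}⁺ = {F}; {E}⁺ = {E} — none reach the full schema.
Any other superkey contains one of these as a subset, so there are no further candidate keys.

{B}, {A, C}, {E, F}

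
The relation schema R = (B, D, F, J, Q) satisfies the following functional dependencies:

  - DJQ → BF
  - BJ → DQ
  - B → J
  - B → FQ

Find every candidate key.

(B), (D, J, Q)

{B}⁺: B→J adds J; B→FQ adds F, Q; BJ→DQ adds D → {B, D, F, J, Q}.
{D, J, Q}⁺: DJQ→BF adds B, F → {B, D, F, J, Q}. Minimal: {J, Q}⁺ = {J, Q}; {D, Q}⁺ = {D, Q}; {D, J}⁺ = {D, J} — none reach the full schema.
Any other superkey contains one of these as a subset, so there are no further candidate keys.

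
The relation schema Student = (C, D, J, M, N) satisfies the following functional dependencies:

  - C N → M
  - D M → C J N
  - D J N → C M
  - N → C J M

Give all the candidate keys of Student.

(D, M), (D, N)

{D, M}⁺: DM→CJN adds C, J, N → {C, D, J, M, N}.
{D, N}⁺: N→CJM adds C, J, M → {C, D, J, M, N}.
Any other superkey contains one of these as a subset, so there are no further candidate keys.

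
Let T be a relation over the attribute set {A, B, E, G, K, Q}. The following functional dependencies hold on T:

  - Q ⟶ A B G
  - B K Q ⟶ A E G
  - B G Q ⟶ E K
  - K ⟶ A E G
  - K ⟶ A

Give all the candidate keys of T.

Attribute Q never appears on the right-hand side of any dependency, so Q must belong to every candidate key.
{Q}⁺ = {A, B, E, G, K, Q}, which is all of the schema, so {Q} is the only candidate key.

{Q}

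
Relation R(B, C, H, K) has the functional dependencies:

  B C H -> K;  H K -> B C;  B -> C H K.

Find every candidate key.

{B}; {H, K}

{B}⁺: B→CHK adds C, H, K → {B, C, H, K}.
{H, K}⁺: HK→BC adds B, C → {B, C, H, K}. Minimal: {K}⁺ = {K}; {H}⁺ = {H} — none reach the full schema.
Any other superkey contains one of these as a subset, so there are no further candidate keys.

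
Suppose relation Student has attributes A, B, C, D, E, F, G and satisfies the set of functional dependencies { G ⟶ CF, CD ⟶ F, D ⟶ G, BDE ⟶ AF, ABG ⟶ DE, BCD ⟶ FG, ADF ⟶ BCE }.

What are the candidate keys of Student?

AD; ABG; BDE

{A, D}⁺: D→G adds G; G→CF adds C, F; ADF→BCE adds B, E → {A, B, C, D, E, F, G}.
{A, B, G}⁺: G→CF adds C, F; ABG→DE adds D, E → {A, B, C, D, E, F, G}.
{B, D, E}⁺: D→G adds G; BDE→AF adds A, F; ADF→BCE adds C → {A, B, C, D, E, F, G}.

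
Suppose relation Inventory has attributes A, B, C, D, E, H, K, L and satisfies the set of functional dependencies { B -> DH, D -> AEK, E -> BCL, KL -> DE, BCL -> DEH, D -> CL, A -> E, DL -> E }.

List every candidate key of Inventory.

(A); (B); (D); (E); (K, L)

{A}⁺: A→E adds E; E→BCL adds B, C, L; BCL→DEH adds D, H; D→AEK adds K → {A, B, C, D, E, H, K, L}.
{B}⁺: B→DH adds D, H; D→AEK adds A, E, K; E→BCL adds C, L → {A, B, C, D, E, H, K, L}.
{D}⁺: D→AEK adds A, E, K; E→BCL adds B, C, L; BCL→DEH adds H → {A, B, C, D, E, H, K, L}.
{E}⁺: E→BCL adds B, C, L; BCL→DEH adds D, H; D→AEK adds A, K → {A, B, C, D, E, H, K, L}.
{K, L}⁺: KL→DE adds D, E; D→CL adds C; D→AEK adds A; E→BCL adds B; BCL→DEH adds H → {A, B, C, D, E, H, K, L}. Minimal: {L}⁺ = {L}; {K}⁺ = {K} — none reach the full schema.
Any other superkey contains one of these as a subset, so there are no further candidate keys.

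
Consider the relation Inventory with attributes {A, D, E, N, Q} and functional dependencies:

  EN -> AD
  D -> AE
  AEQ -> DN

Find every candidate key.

{D, Q}, {A, E, Q}, {E, N, Q}

Attribute Q never appears on the right-hand side of any dependency, so Q must belong to every candidate key.
{Q}⁺ = {Q}, which is not all of the schema, so we must add further attributes.
{D, Q}⁺: D→AE adds A, E; AEQ→DN adds N → {A, D, E, N, Q}.
{A, E, Q}⁺: AEQ→DN adds D, N → {A, D, E, N, Q}.
{E, N, Q}⁺: EN→AD adds A, D → {A, D, E, N, Q}.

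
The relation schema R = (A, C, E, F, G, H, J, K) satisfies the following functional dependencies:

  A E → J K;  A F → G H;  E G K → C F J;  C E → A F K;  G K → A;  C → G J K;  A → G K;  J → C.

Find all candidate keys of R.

Attribute E never appears on the right-hand side of any dependency, so E must belong to every candidate key.
{E}⁺ = {E}, which is not all of the schema, so we must add further attributes.
{A, E}⁺: AE→JK adds J, K; A→GK adds G; J→C adds C; EGK→CFJ adds F; AF→GH adds H → {A, C, E, F, G, H, J, K}.
{C, E}⁺: CE→AFK adds A, F, K; C→GJK adds G, J; AF→GH adds H → {A, C, E, F, G, H, J, K}.
{E, J}⁺: J→C adds C; CE→AFK adds A, F, K; C→GJK adds G; AF→GH adds H → {A, C, E, F, G, H, J, K}.
{E, G, K}⁺: EGK→CFJ adds C, F, J; CE→AFK adds A; AF→GH adds H → {A, C, E, F, G, H, J, K}.

(A, E); (C, E); (E, J); (E, G, K)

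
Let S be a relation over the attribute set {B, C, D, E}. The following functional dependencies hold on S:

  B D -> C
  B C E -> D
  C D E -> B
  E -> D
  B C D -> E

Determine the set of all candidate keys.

{B, D}⁺: BD→C adds C; BCD→E adds E → {B, C, D, E}. Minimal: {D}⁺ = {D}; {B}⁺ = {B} — none reach the full schema.
{B, E}⁺: E→D adds D; BD→C adds C → {B, C, D, E}. Minimal: {E}⁺ = {D, E}; {B}⁺ = {B} — none reach the full schema.
{C, E}⁺: E→D adds D; CDE→B adds B → {B, C, D, E}. Minimal: {E}⁺ = {D, E}; {C}⁺ = {C} — none reach the full schema.

{B, D}, {B, E}, {C, E}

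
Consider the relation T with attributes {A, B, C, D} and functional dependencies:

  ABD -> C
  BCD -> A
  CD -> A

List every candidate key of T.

{A, B, D}, {B, C, D}

Attributes B, D never appear on any right-hand side, so every candidate key must contain {B, D}.
{B, D}⁺ = {B, D}, which is not all of the schema, so we must add further attributes.
{A, B, D}⁺: ABD→C adds C → {A, B, C, D}. Minimal: {B, D}⁺ = {B, D}; {A, D}⁺ = {A, D}; {A, B}⁺ = {A, B} — none reach the full schema.
{B, C, D}⁺: BCD→A adds A → {A, B, C, D}. Minimal: {C, D}⁺ = {A, C, D}; {B, D}⁺ = {B, D}; {B, C}⁺ = {B, C} — none reach the full schema.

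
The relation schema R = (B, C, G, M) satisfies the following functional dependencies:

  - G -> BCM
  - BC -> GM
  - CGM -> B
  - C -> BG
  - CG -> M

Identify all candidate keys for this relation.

C, G

{C}⁺: C→BG adds B, G; CG→M adds M → {B, C, G, M}.
{G}⁺: G→BCM adds B, C, M → {B, C, G, M}.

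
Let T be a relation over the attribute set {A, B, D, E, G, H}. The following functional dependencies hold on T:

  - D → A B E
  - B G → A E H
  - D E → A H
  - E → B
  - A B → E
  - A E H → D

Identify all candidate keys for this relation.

Attribute G never appears on the right-hand side of any dependency, so G must belong to every candidate key.
{G}⁺ = {G}, which is not all of the schema, so we must add further attributes.
{B, G}⁺: BG→AEH adds A, E, H; AEH→D adds D → {A, B, D, E, G, H}.
{D, G}⁺: D→ABE adds A, B, E; BG→AEH adds H → {A, B, D, E, G, H}.
{E, G}⁺: E→B adds B; BG→AEH adds A, H; AEH→D adds D → {A, B, D, E, G, H}.

{B, G}, {D, G}, {E, G}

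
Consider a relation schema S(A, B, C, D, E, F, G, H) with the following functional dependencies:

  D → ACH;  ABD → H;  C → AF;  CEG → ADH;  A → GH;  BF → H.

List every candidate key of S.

Attributes B, E never appear on any right-hand side, so every candidate key must contain {B, E}.
{B, E}⁺ = {B, E}, which is not all of the schema, so we must add further attributes.
{B, C, E}⁺: C→AF adds A, F; A→GH adds G, H; CEG→ADH adds D → {A, B, C, D, E, F, G, H}. Minimal: {C, E}⁺ = {A, C, D, E, F, G, H}; {B, E}⁺ = {B, E}; {B, C}⁺ = {A, B, C, F, G, H} — none reach the full schema.
{B, D, E}⁺: D→ACH adds A, C, H; C→AF adds F; A→GH adds G → {A, B, C, D, E, F, G, H}. Minimal: {D, E}⁺ = {A, C, D, E, F, G, H}; {B, E}⁺ = {B, E}; {B, D}⁺ = {A, B, C, D, F, G, H} — none reach the full schema.
Any other superkey contains one of these as a subset, so there are no further candidate keys.

{B, C, E}, {B, D, E}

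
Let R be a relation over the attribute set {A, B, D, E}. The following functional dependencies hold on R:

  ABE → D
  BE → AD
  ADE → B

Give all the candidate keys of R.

Attribute E never appears on the right-hand side of any dependency, so E must belong to every candidate key.
{E}⁺ = {E}, which is not all of the schema, so we must add further attributes.
{B, E}⁺: BE→AD adds A, D → {A, B, D, E}. Minimal: {E}⁺ = {E}; {B}⁺ = {B} — none reach the full schema.
{A, D, E}⁺: ADE→B adds B → {A, B, D, E}. Minimal: {D, E}⁺ = {D, E}; {A, E}⁺ = {A, E}; {A, D}⁺ = {A, D} — none reach the full schema.
Any other superkey contains one of these as a subset, so there are no further candidate keys.

{B, E}, {A, D, E}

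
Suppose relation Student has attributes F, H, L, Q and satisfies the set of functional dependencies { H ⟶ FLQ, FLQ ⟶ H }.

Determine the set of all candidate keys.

{H}⁺: H→FLQ adds F, L, Q → {F, H, L, Q}.
{F, L, Q}⁺: FLQ→H adds H → {F, H, L, Q}. Minimal: {L, Q}⁺ = {L, Q}; {F, Q}⁺ = {F, Q}; {F, L}⁺ = {F, L} — none reach the full schema.

(H); (F, L, Q)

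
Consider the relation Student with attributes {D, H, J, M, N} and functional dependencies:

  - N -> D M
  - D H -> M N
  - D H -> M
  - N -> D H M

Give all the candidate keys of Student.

JN, DHJ

{J, N}⁺: N→DM adds D, M; N→DHM adds H → {D, H, J, M, N}. Minimal: {N}⁺ = {D, H, M, N}; {J}⁺ = {J} — none reach the full schema.
{D, H, J}⁺: DH→MN adds M, N → {D, H, J, M, N}. Minimal: {H, J}⁺ = {H, J}; {D, J}⁺ = {D, J}; {D, H}⁺ = {D, H, M, N} — none reach the full schema.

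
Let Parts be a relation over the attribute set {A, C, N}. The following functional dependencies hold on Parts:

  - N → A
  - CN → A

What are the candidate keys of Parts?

Attributes C, N never appear on any right-hand side, so every candidate key must contain {C, N}.
{C, N}⁺ = {A, C, N}, which is all of the schema, so {C, N} is the only candidate key.

{C, N}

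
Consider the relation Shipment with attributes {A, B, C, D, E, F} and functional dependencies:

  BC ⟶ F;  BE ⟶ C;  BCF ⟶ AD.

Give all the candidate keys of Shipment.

BE

Attributes B, E never appear on any right-hand side, so every candidate key must contain {B, E}.
{B, E}⁺ = {A, B, C, D, E, F}, which is all of the schema, so {B, E} is the only candidate key.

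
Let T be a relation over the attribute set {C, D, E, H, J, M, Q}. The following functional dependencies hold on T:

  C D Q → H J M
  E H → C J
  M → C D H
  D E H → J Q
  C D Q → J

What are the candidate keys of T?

{E, M}, {D, E, H}, {C, D, E, Q}

Attribute E never appears on the right-hand side of any dependency, so E must belong to every candidate key.
{E}⁺ = {E}, which is not all of the schema, so we must add further attributes.
{E, M}⁺: M→CDH adds C, D, H; DEH→JQ adds J, Q → {C, D, E, H, J, M, Q}. Minimal: {M}⁺ = {C, D, H, M}; {E}⁺ = {E} — none reach the full schema.
{D, E, H}⁺: EH→CJ adds C, J; DEH→JQ adds Q; CDQ→HJM adds M → {C, D, E, H, J, M, Q}. Minimal: {E, H}⁺ = {C, E, H, J}; {D, H}⁺ = {D, H}; {D, E}⁺ = {D, E} — none reach the full schema.
{C, D, E, Q}⁺: CDQ→HJM adds H, J, M → {C, D, E, H, J, M, Q}. Minimal: {D, E, Q}⁺ = {D, E, Q}; {C, E, Q}⁺ = {C, E, Q}; {C, D, Q}⁺ = {C, D, H, J, M, Q}; … — none reach the full schema.
Any other superkey contains one of these as a subset, so there are no further candidate keys.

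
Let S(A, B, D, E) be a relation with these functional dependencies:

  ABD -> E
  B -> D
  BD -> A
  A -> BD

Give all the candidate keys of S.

{A}; {B}

{A}⁺: A→BD adds B, D; ABD→E adds E → {A, B, D, E}.
{B}⁺: B→D adds D; BD→A adds A; ABD→E adds E → {A, B, D, E}.
Any other superkey contains one of these as a subset, so there are no further candidate keys.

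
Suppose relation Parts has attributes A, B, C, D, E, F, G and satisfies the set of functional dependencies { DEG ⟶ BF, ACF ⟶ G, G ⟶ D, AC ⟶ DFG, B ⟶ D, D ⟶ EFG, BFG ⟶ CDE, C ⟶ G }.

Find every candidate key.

Attribute A never appears on the right-hand side of any dependency, so A must belong to every candidate key.
{A}⁺ = {A}, which is not all of the schema, so we must add further attributes.
{A, B}⁺: B→D adds D; D→EFG adds E, F, G; BFG→CDE adds C → {A, B, C, D, E, F, G}.
{A, C}⁺: AC→DFG adds D, F, G; D→EFG adds E; DEG→BF adds B → {A, B, C, D, E, F, G}.
{A, D}⁺: D→EFG adds E, F, G; DEG→BF adds B; BFG→CDE adds C → {A, B, C, D, E, F, G}.
{A, G}⁺: G→D adds D; D→EFG adds E, F; DEG→BF adds B; BFG→CDE adds C → {A, B, C, D, E, F, G}.

AB, AC, AD, AG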